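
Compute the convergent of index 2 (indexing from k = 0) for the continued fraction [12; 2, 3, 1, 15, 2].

Using pₖ = aₖpₖ₋₁ + pₖ₋₂, qₖ = aₖqₖ₋₁ + qₖ₋₂ (with p₋₁=1, p₋₂=0, q₋₁=0, q₋₂=1):
  k=0: a=12, p=12, q=1
  k=1: a=2, p=25, q=2
  k=2: a=3, p=87, q=7

87/7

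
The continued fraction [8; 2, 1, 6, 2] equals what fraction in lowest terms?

359/43

Using pₖ = aₖpₖ₋₁ + pₖ₋₂ and qₖ = aₖqₖ₋₁ + qₖ₋₂:
  k=0: a=8, p=8, q=1
  k=1: a=2, p=17, q=2
  k=2: a=1, p=25, q=3
  k=3: a=6, p=167, q=20
  k=4: a=2, p=359, q=43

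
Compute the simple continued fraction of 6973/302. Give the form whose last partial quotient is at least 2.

[23; 11, 5, 2, 2]

6973 = 23×302 + 27
302 = 11×27 + 5
27 = 5×5 + 2
5 = 2×2 + 1
2 = 2×1 + 0  (stop)
So 6973/302 = [23; 11, 5, 2, 2].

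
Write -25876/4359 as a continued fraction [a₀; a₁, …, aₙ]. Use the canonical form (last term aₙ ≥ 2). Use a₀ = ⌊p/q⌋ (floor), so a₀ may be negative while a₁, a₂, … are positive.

-25876 = -6×4359 + 278
4359 = 15×278 + 189
278 = 1×189 + 89
189 = 2×89 + 11
89 = 8×11 + 1
11 = 11×1 + 0  (stop)
So -25876/4359 = [-6; 15, 1, 2, 8, 11].

[-6; 15, 1, 2, 8, 11]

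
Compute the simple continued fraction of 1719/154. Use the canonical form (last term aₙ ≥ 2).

1719 = 11×154 + 25
154 = 6×25 + 4
25 = 6×4 + 1
4 = 4×1 + 0  (stop)
So 1719/154 = [11; 6, 6, 4].

[11; 6, 6, 4]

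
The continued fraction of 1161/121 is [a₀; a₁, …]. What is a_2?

1

1161 = 9·121 + 72   →  a_0 = 9
121 = 1·72 + 49   →  a_1 = 1
72 = 1·49 + 23   →  a_2 = 1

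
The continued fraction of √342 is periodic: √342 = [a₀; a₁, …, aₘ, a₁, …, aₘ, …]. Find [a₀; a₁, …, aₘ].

[18; 2, 36]

a₀ = ⌊√342⌋ = 18.
With m₀=0, d₀=1 and mₖ₊₁ = dₖaₖ − mₖ, dₖ₊₁ = (n − mₖ₊₁²)/dₖ, aₖ₊₁ = ⌊(a₀+mₖ₊₁)/dₖ₊₁⌋:
  k=1: m=18, d=18, a=2
  k=2: m=18, d=1, a=36
d=1 and a=2a₀=36 at k=2, so the next step gives (m, d) = (18, 18) again — its k=1 value — and the period has length 2.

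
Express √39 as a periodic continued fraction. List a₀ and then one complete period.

[6; 4, 12]

a₀ = ⌊√39⌋ = 6.
With m₀=0, d₀=1 and mₖ₊₁ = dₖaₖ − mₖ, dₖ₊₁ = (n − mₖ₊₁²)/dₖ, aₖ₊₁ = ⌊(a₀+mₖ₊₁)/dₖ₊₁⌋:
  k=1: m=6, d=3, a=4
  k=2: m=6, d=1, a=12
d=1 and a=2a₀=12 at k=2, so the next step gives (m, d) = (6, 3) again — its k=1 value — and the period has length 2.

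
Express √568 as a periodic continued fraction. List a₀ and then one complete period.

[23; 1, 4, 1, 46]

a₀ = ⌊√568⌋ = 23.
With m₀=0, d₀=1 and mₖ₊₁ = dₖaₖ − mₖ, dₖ₊₁ = (n − mₖ₊₁²)/dₖ, aₖ₊₁ = ⌊(a₀+mₖ₊₁)/dₖ₊₁⌋:
  k=1: m=23, d=39, a=1
  k=2: m=16, d=8, a=4
  k=3: m=16, d=39, a=1
  k=4: m=23, d=1, a=46
d=1 and a=2a₀=46 at k=4, so the next step gives (m, d) = (23, 39) again — its k=1 value — and the period has length 4.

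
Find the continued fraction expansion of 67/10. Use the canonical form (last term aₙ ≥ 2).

[6; 1, 2, 3]

67 = 6*10 + 7
10 = 1*7 + 3
7 = 2*3 + 1
3 = 3*1 + 0  (stop)
So 67/10 = [6; 1, 2, 3].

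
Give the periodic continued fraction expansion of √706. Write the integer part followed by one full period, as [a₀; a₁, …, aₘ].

a₀ = ⌊√706⌋ = 26.
With m₀=0, d₀=1 and mₖ₊₁ = dₖaₖ − mₖ, dₖ₊₁ = (n − mₖ₊₁²)/dₖ, aₖ₊₁ = ⌊(a₀+mₖ₊₁)/dₖ₊₁⌋:
  k=1: m=26, d=30, a=1
  k=2: m=4, d=23, a=1
  k=3: m=19, d=15, a=3
  k=4: m=26, d=2, a=26
  k=5: m=26, d=15, a=3
  k=6: m=19, d=23, a=1
  k=7: m=4, d=30, a=1
  k=8: m=26, d=1, a=52
d=1 and a=2a₀=52 at k=8, so the next step gives (m, d) = (26, 30) again — its k=1 value — and the period has length 8.

[26; 1, 1, 3, 26, 3, 1, 1, 52]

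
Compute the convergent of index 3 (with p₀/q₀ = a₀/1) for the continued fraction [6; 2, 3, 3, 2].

Using pₖ = aₖpₖ₋₁ + pₖ₋₂, qₖ = aₖqₖ₋₁ + qₖ₋₂ (with p₋₁=1, p₋₂=0, q₋₁=0, q₋₂=1):
  k=0: a=6, p=6, q=1
  k=1: a=2, p=13, q=2
  k=2: a=3, p=45, q=7
  k=3: a=3, p=148, q=23

148/23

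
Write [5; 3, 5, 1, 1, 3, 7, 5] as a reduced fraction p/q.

24654/4639

Fold from the inside: start with 5/1.
  7 + 1/5 = 36/5
  3 + 5/36 = 113/36
  1 + 36/113 = 149/113
  1 + 113/149 = 262/149
  5 + 149/262 = 1459/262
  3 + 262/1459 = 4639/1459
  5 + 1459/4639 = 24654/4639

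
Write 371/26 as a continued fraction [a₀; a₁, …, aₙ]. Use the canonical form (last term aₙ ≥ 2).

[14; 3, 1, 2, 2]

371 = 14·26 + 7
26 = 3·7 + 5
7 = 1·5 + 2
5 = 2·2 + 1
2 = 2·1 + 0  (stop)
So 371/26 = [14; 3, 1, 2, 2].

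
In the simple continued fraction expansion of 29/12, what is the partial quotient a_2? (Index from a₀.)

2

29 = 2·12 + 5   →  a_0 = 2
12 = 2·5 + 2   →  a_1 = 2
5 = 2·2 + 1   →  a_2 = 2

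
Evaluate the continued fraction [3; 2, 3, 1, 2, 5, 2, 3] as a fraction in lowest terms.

Fold from the inside: start with 3/1.
  2 + 1/3 = 7/3
  5 + 3/7 = 38/7
  2 + 7/38 = 83/38
  1 + 38/83 = 121/83
  3 + 83/121 = 446/121
  2 + 121/446 = 1013/446
  3 + 446/1013 = 3485/1013

3485/1013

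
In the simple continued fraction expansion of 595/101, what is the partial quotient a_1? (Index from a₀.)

595 = 5·101 + 90   →  a_0 = 5
101 = 1·90 + 11   →  a_1 = 1

1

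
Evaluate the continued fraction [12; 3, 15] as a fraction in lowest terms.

Using pₖ = aₖpₖ₋₁ + pₖ₋₂ and qₖ = aₖqₖ₋₁ + qₖ₋₂:
  k=0: a=12, p=12, q=1
  k=1: a=3, p=37, q=3
  k=2: a=15, p=567, q=46

567/46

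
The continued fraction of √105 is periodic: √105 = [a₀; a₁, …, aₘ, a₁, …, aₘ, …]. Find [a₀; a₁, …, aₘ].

[10; 4, 20]

a₀ = ⌊√105⌋ = 10.
With m₀=0, d₀=1 and mₖ₊₁ = dₖaₖ − mₖ, dₖ₊₁ = (n − mₖ₊₁²)/dₖ, aₖ₊₁ = ⌊(a₀+mₖ₊₁)/dₖ₊₁⌋:
  k=1: m=10, d=5, a=4
  k=2: m=10, d=1, a=20
d=1 and a=2a₀=20 at k=2, so the next step gives (m, d) = (10, 5) again — its k=1 value — and the period has length 2.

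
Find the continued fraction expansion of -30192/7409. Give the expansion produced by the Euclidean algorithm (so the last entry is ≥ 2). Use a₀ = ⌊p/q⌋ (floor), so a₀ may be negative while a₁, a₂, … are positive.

-30192 = -5·7409 + 6853
7409 = 1·6853 + 556
6853 = 12·556 + 181
556 = 3·181 + 13
181 = 13·13 + 12
13 = 1·12 + 1
12 = 12·1 + 0  (stop)
So -30192/7409 = [-5; 1, 12, 3, 13, 1, 12].

[-5; 1, 12, 3, 13, 1, 12]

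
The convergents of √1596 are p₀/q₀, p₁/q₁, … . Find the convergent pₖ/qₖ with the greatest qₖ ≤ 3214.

√1596 = [39; 1, 18, 1, 78, …] (period length 4).
Convergents:
  p_0/q_0 = 39/1
  p_1/q_1 = 40/1
  p_2/q_2 = 759/19
  p_3/q_3 = 799/20
  p_4/q_4 = 63081/1579
  p_5/q_5 = 63880/1599
  p_6/q_6 = 1212921/30361
q_5 = 1599 ≤ 3214 < 30361 = q_6, so the answer is 63880/1599.

63880/1599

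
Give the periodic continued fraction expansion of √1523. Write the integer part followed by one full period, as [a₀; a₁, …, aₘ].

a₀ = ⌊√1523⌋ = 39.
With m₀=0, d₀=1 and mₖ₊₁ = dₖaₖ − mₖ, dₖ₊₁ = (n − mₖ₊₁²)/dₖ, aₖ₊₁ = ⌊(a₀+mₖ₊₁)/dₖ₊₁⌋:
  k=1: m=39, d=2, a=39
  k=2: m=39, d=1, a=78
d=1 and a=2a₀=78 at k=2, so the next step gives (m, d) = (39, 2) again — its k=1 value — and the period has length 2.

[39; 39, 78]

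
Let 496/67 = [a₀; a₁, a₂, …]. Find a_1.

2

496 = 7·67 + 27   →  a_0 = 7
67 = 2·27 + 13   →  a_1 = 2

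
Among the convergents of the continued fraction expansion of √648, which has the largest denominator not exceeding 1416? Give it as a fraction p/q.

19601/770

√648 = [25; 2, 5, 6, 5, 2, 50, …] (period length 6).
Convergents:
  p_0/q_0 = 25/1
  p_1/q_1 = 51/2
  p_2/q_2 = 280/11
  p_3/q_3 = 1731/68
  p_4/q_4 = 8935/351
  p_5/q_5 = 19601/770
  p_6/q_6 = 988985/38851
q_5 = 770 ≤ 1416 < 38851 = q_6, so the answer is 19601/770.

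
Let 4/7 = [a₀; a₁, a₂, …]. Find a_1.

4 = 0·7 + 4   →  a_0 = 0
7 = 1·4 + 3   →  a_1 = 1

1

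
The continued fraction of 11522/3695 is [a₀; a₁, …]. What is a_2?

2

11522 = 3·3695 + 437   →  a_0 = 3
3695 = 8·437 + 199   →  a_1 = 8
437 = 2·199 + 39   →  a_2 = 2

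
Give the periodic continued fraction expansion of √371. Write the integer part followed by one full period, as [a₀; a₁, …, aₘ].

[19; 3, 1, 4, 1, 3, 38]

a₀ = ⌊√371⌋ = 19.
With m₀=0, d₀=1 and mₖ₊₁ = dₖaₖ − mₖ, dₖ₊₁ = (n − mₖ₊₁²)/dₖ, aₖ₊₁ = ⌊(a₀+mₖ₊₁)/dₖ₊₁⌋:
  k=1: m=19, d=10, a=3
  k=2: m=11, d=25, a=1
  k=3: m=14, d=7, a=4
  k=4: m=14, d=25, a=1
  k=5: m=11, d=10, a=3
  k=6: m=19, d=1, a=38
d=1 and a=2a₀=38 at k=6, so the next step gives (m, d) = (19, 10) again — its k=1 value — and the period has length 6.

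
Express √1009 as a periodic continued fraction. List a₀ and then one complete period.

a₀ = ⌊√1009⌋ = 31.
With m₀=0, d₀=1 and mₖ₊₁ = dₖaₖ − mₖ, dₖ₊₁ = (n − mₖ₊₁²)/dₖ, aₖ₊₁ = ⌊(a₀+mₖ₊₁)/dₖ₊₁⌋:
  k=1: m=31, d=48, a=1
  k=2: m=17, d=15, a=3
  k=3: m=28, d=15, a=3
  k=4: m=17, d=48, a=1
  k=5: m=31, d=1, a=62
d=1 and a=2a₀=62 at k=5, so the next step gives (m, d) = (31, 48) again — its k=1 value — and the period has length 5.

[31; 1, 3, 3, 1, 62]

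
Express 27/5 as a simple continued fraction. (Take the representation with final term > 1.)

27 = 5·5 + 2
5 = 2·2 + 1
2 = 2·1 + 0  (stop)
So 27/5 = [5; 2, 2].

[5; 2, 2]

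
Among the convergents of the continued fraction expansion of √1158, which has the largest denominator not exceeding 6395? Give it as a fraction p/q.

78710/2313

√1158 = [34; 34, 68, …] (period length 2).
Convergents:
  p_0/q_0 = 34/1
  p_1/q_1 = 1157/34
  p_2/q_2 = 78710/2313
  p_3/q_3 = 2677297/78676
q_2 = 2313 ≤ 6395 < 78676 = q_3, so the answer is 78710/2313.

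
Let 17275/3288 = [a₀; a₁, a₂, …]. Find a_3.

15

17275 = 5·3288 + 835   →  a_0 = 5
3288 = 3·835 + 783   →  a_1 = 3
835 = 1·783 + 52   →  a_2 = 1
783 = 15·52 + 3   →  a_3 = 15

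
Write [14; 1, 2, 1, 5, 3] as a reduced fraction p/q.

1076/73

Using pₖ = aₖpₖ₋₁ + pₖ₋₂ and qₖ = aₖqₖ₋₁ + qₖ₋₂:
  k=0: a=14, p=14, q=1
  k=1: a=1, p=15, q=1
  k=2: a=2, p=44, q=3
  k=3: a=1, p=59, q=4
  k=4: a=5, p=339, q=23
  k=5: a=3, p=1076, q=73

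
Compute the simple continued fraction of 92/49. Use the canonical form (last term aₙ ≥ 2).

92 = 1·49 + 43
49 = 1·43 + 6
43 = 7·6 + 1
6 = 6·1 + 0  (stop)
So 92/49 = [1; 1, 7, 6].

[1; 1, 7, 6]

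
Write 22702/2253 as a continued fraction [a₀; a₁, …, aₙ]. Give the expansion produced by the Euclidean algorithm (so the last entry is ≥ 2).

[10; 13, 10, 8, 2]

22702 = 10*2253 + 172
2253 = 13*172 + 17
172 = 10*17 + 2
17 = 8*2 + 1
2 = 2*1 + 0  (stop)
So 22702/2253 = [10; 13, 10, 8, 2].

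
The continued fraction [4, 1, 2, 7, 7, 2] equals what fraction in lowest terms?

1573/336

Using pₖ = aₖpₖ₋₁ + pₖ₋₂ and qₖ = aₖqₖ₋₁ + qₖ₋₂:
  k=0: a=4, p=4, q=1
  k=1: a=1, p=5, q=1
  k=2: a=2, p=14, q=3
  k=3: a=7, p=103, q=22
  k=4: a=7, p=735, q=157
  k=5: a=2, p=1573, q=336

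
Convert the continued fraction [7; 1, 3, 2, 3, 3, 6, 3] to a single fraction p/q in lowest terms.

15790/2031

Fold from the inside: start with 3/1.
  6 + 1/3 = 19/3
  3 + 3/19 = 60/19
  3 + 19/60 = 199/60
  2 + 60/199 = 458/199
  3 + 199/458 = 1573/458
  1 + 458/1573 = 2031/1573
  7 + 1573/2031 = 15790/2031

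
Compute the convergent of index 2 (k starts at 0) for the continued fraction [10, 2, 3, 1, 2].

73/7

Using pₖ = aₖpₖ₋₁ + pₖ₋₂, qₖ = aₖqₖ₋₁ + qₖ₋₂ (with p₋₁=1, p₋₂=0, q₋₁=0, q₋₂=1):
  k=0: a=10, p=10, q=1
  k=1: a=2, p=21, q=2
  k=2: a=3, p=73, q=7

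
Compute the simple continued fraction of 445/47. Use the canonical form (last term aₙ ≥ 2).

[9; 2, 7, 3]

445 = 9·47 + 22
47 = 2·22 + 3
22 = 7·3 + 1
3 = 3·1 + 0  (stop)
So 445/47 = [9; 2, 7, 3].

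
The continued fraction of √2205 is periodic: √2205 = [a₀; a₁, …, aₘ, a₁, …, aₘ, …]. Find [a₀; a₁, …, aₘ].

[46; 1, 22, 2, 22, 1, 92]

a₀ = ⌊√2205⌋ = 46.
With m₀=0, d₀=1 and mₖ₊₁ = dₖaₖ − mₖ, dₖ₊₁ = (n − mₖ₊₁²)/dₖ, aₖ₊₁ = ⌊(a₀+mₖ₊₁)/dₖ₊₁⌋:
  k=1: m=46, d=89, a=1
  k=2: m=43, d=4, a=22
  k=3: m=45, d=45, a=2
  k=4: m=45, d=4, a=22
  k=5: m=43, d=89, a=1
  k=6: m=46, d=1, a=92
d=1 and a=2a₀=92 at k=6, so the next step gives (m, d) = (46, 89) again — its k=1 value — and the period has length 6.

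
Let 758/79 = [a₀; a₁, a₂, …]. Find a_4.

758 = 9·79 + 47   →  a_0 = 9
79 = 1·47 + 32   →  a_1 = 1
47 = 1·32 + 15   →  a_2 = 1
32 = 2·15 + 2   →  a_3 = 2
15 = 7·2 + 1   →  a_4 = 7

7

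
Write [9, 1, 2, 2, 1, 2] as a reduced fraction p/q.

262/27

Using pₖ = aₖpₖ₋₁ + pₖ₋₂ and qₖ = aₖqₖ₋₁ + qₖ₋₂:
  k=0: a=9, p=9, q=1
  k=1: a=1, p=10, q=1
  k=2: a=2, p=29, q=3
  k=3: a=2, p=68, q=7
  k=4: a=1, p=97, q=10
  k=5: a=2, p=262, q=27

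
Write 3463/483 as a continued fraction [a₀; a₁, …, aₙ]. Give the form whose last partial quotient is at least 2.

[7; 5, 1, 8, 9]

3463 = 7×483 + 82
483 = 5×82 + 73
82 = 1×73 + 9
73 = 8×9 + 1
9 = 9×1 + 0  (stop)
So 3463/483 = [7; 5, 1, 8, 9].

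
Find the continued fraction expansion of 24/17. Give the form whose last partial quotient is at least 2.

24 = 1×17 + 7
17 = 2×7 + 3
7 = 2×3 + 1
3 = 3×1 + 0  (stop)
So 24/17 = [1; 2, 2, 3].

[1; 2, 2, 3]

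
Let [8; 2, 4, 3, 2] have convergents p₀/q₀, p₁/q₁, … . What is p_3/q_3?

Using pₖ = aₖpₖ₋₁ + pₖ₋₂, qₖ = aₖqₖ₋₁ + qₖ₋₂ (with p₋₁=1, p₋₂=0, q₋₁=0, q₋₂=1):
  k=0: a=8, p=8, q=1
  k=1: a=2, p=17, q=2
  k=2: a=4, p=76, q=9
  k=3: a=3, p=245, q=29

245/29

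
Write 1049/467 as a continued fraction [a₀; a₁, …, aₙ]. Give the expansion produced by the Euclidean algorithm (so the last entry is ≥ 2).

1049 = 2*467 + 115
467 = 4*115 + 7
115 = 16*7 + 3
7 = 2*3 + 1
3 = 3*1 + 0  (stop)
So 1049/467 = [2; 4, 16, 2, 3].

[2; 4, 16, 2, 3]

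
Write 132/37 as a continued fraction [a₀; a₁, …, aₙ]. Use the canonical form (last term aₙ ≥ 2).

132 = 3×37 + 21
37 = 1×21 + 16
21 = 1×16 + 5
16 = 3×5 + 1
5 = 5×1 + 0  (stop)
So 132/37 = [3; 1, 1, 3, 5].

[3; 1, 1, 3, 5]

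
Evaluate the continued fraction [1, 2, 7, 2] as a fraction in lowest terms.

Fold from the inside: start with 2/1.
  7 + 1/2 = 15/2
  2 + 2/15 = 32/15
  1 + 15/32 = 47/32

47/32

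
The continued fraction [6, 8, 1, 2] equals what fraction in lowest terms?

Using pₖ = aₖpₖ₋₁ + pₖ₋₂ and qₖ = aₖqₖ₋₁ + qₖ₋₂:
  k=0: a=6, p=6, q=1
  k=1: a=8, p=49, q=8
  k=2: a=1, p=55, q=9
  k=3: a=2, p=159, q=26

159/26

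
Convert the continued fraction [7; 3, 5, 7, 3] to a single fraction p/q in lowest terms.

2640/361

Using pₖ = aₖpₖ₋₁ + pₖ₋₂ and qₖ = aₖqₖ₋₁ + qₖ₋₂:
  k=0: a=7, p=7, q=1
  k=1: a=3, p=22, q=3
  k=2: a=5, p=117, q=16
  k=3: a=7, p=841, q=115
  k=4: a=3, p=2640, q=361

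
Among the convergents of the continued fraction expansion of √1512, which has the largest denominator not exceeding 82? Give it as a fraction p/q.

√1512 = [38; 1, 7, 1, 1, 1, 7, 1, 76, …] (period length 8).
Convergents:
  p_0/q_0 = 38/1
  p_1/q_1 = 39/1
  p_2/q_2 = 311/8
  p_3/q_3 = 350/9
  p_4/q_4 = 661/17
  p_5/q_5 = 1011/26
  p_6/q_6 = 7738/199
q_5 = 26 ≤ 82 < 199 = q_6, so the answer is 1011/26.

1011/26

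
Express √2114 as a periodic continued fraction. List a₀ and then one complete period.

a₀ = ⌊√2114⌋ = 45.
With m₀=0, d₀=1 and mₖ₊₁ = dₖaₖ − mₖ, dₖ₊₁ = (n − mₖ₊₁²)/dₖ, aₖ₊₁ = ⌊(a₀+mₖ₊₁)/dₖ₊₁⌋:
  k=1: m=45, d=89, a=1
  k=2: m=44, d=2, a=44
  k=3: m=44, d=89, a=1
  k=4: m=45, d=1, a=90
d=1 and a=2a₀=90 at k=4, so the next step gives (m, d) = (45, 89) again — its k=1 value — and the period has length 4.

[45; 1, 44, 1, 90]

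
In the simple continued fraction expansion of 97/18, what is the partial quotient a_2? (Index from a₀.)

1

97 = 5·18 + 7   →  a_0 = 5
18 = 2·7 + 4   →  a_1 = 2
7 = 1·4 + 3   →  a_2 = 1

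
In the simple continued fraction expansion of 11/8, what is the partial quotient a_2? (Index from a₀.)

1

11 = 1·8 + 3   →  a_0 = 1
8 = 2·3 + 2   →  a_1 = 2
3 = 1·2 + 1   →  a_2 = 1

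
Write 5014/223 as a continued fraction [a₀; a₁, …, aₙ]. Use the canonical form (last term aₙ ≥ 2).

5014 = 22·223 + 108
223 = 2·108 + 7
108 = 15·7 + 3
7 = 2·3 + 1
3 = 3·1 + 0  (stop)
So 5014/223 = [22; 2, 15, 2, 3].

[22; 2, 15, 2, 3]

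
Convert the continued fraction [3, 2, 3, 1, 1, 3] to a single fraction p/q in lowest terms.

196/57

Using pₖ = aₖpₖ₋₁ + pₖ₋₂ and qₖ = aₖqₖ₋₁ + qₖ₋₂:
  k=0: a=3, p=3, q=1
  k=1: a=2, p=7, q=2
  k=2: a=3, p=24, q=7
  k=3: a=1, p=31, q=9
  k=4: a=1, p=55, q=16
  k=5: a=3, p=196, q=57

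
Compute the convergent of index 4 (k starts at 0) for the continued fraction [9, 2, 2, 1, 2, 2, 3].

179/19

Using pₖ = aₖpₖ₋₁ + pₖ₋₂, qₖ = aₖqₖ₋₁ + qₖ₋₂ (with p₋₁=1, p₋₂=0, q₋₁=0, q₋₂=1):
  k=0: a=9, p=9, q=1
  k=1: a=2, p=19, q=2
  k=2: a=2, p=47, q=5
  k=3: a=1, p=66, q=7
  k=4: a=2, p=179, q=19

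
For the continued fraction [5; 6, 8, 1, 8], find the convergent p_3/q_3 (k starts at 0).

Using pₖ = aₖpₖ₋₁ + pₖ₋₂, qₖ = aₖqₖ₋₁ + qₖ₋₂ (with p₋₁=1, p₋₂=0, q₋₁=0, q₋₂=1):
  k=0: a=5, p=5, q=1
  k=1: a=6, p=31, q=6
  k=2: a=8, p=253, q=49
  k=3: a=1, p=284, q=55

284/55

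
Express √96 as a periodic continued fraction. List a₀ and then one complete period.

[9; 1, 3, 1, 18]

a₀ = ⌊√96⌋ = 9.
With m₀=0, d₀=1 and mₖ₊₁ = dₖaₖ − mₖ, dₖ₊₁ = (n − mₖ₊₁²)/dₖ, aₖ₊₁ = ⌊(a₀+mₖ₊₁)/dₖ₊₁⌋:
  k=1: m=9, d=15, a=1
  k=2: m=6, d=4, a=3
  k=3: m=6, d=15, a=1
  k=4: m=9, d=1, a=18
d=1 and a=2a₀=18 at k=4, so the next step gives (m, d) = (9, 15) again — its k=1 value — and the period has length 4.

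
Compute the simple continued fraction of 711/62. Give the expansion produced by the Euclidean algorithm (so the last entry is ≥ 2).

711 = 11*62 + 29
62 = 2*29 + 4
29 = 7*4 + 1
4 = 4*1 + 0  (stop)
So 711/62 = [11; 2, 7, 4].

[11; 2, 7, 4]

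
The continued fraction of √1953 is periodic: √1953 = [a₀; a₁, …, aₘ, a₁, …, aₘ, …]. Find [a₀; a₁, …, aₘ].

[44; 5, 5, 3, 12, 3, 5, 5, 88]

a₀ = ⌊√1953⌋ = 44.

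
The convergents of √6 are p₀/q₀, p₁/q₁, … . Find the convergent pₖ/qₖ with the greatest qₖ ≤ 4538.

√6 = [2; 2, 4, …] (period length 2).
Convergents:
  p_0/q_0 = 2/1
  p_1/q_1 = 5/2
  p_2/q_2 = 22/9
  p_3/q_3 = 49/20
  p_4/q_4 = 218/89
  p_5/q_5 = 485/198
  p_6/q_6 = 2158/881
  p_7/q_7 = 4801/1960
  p_8/q_8 = 21362/8721
q_7 = 1960 ≤ 4538 < 8721 = q_8, so the answer is 4801/1960.

4801/1960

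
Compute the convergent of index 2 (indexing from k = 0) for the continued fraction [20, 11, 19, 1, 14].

4219/210

Using pₖ = aₖpₖ₋₁ + pₖ₋₂, qₖ = aₖqₖ₋₁ + qₖ₋₂ (with p₋₁=1, p₋₂=0, q₋₁=0, q₋₂=1):
  k=0: a=20, p=20, q=1
  k=1: a=11, p=221, q=11
  k=2: a=19, p=4219, q=210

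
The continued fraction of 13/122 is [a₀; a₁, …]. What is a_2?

13 = 0·122 + 13   →  a_0 = 0
122 = 9·13 + 5   →  a_1 = 9
13 = 2·5 + 3   →  a_2 = 2

2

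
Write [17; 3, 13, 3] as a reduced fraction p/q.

Fold from the inside: start with 3/1.
  13 + 1/3 = 40/3
  3 + 3/40 = 123/40
  17 + 40/123 = 2131/123

2131/123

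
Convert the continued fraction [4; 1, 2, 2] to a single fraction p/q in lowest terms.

33/7

Fold from the inside: start with 2/1.
  2 + 1/2 = 5/2
  1 + 2/5 = 7/5
  4 + 5/7 = 33/7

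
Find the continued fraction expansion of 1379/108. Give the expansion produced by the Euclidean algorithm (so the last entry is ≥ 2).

1379 = 12×108 + 83
108 = 1×83 + 25
83 = 3×25 + 8
25 = 3×8 + 1
8 = 8×1 + 0  (stop)
So 1379/108 = [12; 1, 3, 3, 8].

[12; 1, 3, 3, 8]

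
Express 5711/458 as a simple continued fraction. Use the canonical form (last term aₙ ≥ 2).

[12; 2, 7, 1, 2, 9]

5711 = 12·458 + 215
458 = 2·215 + 28
215 = 7·28 + 19
28 = 1·19 + 9
19 = 2·9 + 1
9 = 9·1 + 0  (stop)
So 5711/458 = [12; 2, 7, 1, 2, 9].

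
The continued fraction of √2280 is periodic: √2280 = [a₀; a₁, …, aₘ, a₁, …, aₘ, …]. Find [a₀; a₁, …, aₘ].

[47; 1, 2, 1, 94]

a₀ = ⌊√2280⌋ = 47.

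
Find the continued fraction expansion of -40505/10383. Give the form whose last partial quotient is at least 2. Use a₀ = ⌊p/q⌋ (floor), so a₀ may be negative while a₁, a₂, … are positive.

-40505 = -4×10383 + 1027
10383 = 10×1027 + 113
1027 = 9×113 + 10
113 = 11×10 + 3
10 = 3×3 + 1
3 = 3×1 + 0  (stop)
So -40505/10383 = [-4; 10, 9, 11, 3, 3].

[-4; 10, 9, 11, 3, 3]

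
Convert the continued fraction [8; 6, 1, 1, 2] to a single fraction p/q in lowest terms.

Fold from the inside: start with 2/1.
  1 + 1/2 = 3/2
  1 + 2/3 = 5/3
  6 + 3/5 = 33/5
  8 + 5/33 = 269/33

269/33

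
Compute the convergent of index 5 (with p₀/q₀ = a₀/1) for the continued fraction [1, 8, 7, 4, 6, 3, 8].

5227/4655

Using pₖ = aₖpₖ₋₁ + pₖ₋₂, qₖ = aₖqₖ₋₁ + qₖ₋₂ (with p₋₁=1, p₋₂=0, q₋₁=0, q₋₂=1):
  k=0: a=1, p=1, q=1
  k=1: a=8, p=9, q=8
  k=2: a=7, p=64, q=57
  k=3: a=4, p=265, q=236
  k=4: a=6, p=1654, q=1473
  k=5: a=3, p=5227, q=4655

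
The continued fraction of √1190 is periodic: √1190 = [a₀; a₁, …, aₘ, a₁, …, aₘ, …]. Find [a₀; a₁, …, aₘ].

[34; 2, 68]

a₀ = ⌊√1190⌋ = 34.
With m₀=0, d₀=1 and mₖ₊₁ = dₖaₖ − mₖ, dₖ₊₁ = (n − mₖ₊₁²)/dₖ, aₖ₊₁ = ⌊(a₀+mₖ₊₁)/dₖ₊₁⌋:
  k=1: m=34, d=34, a=2
  k=2: m=34, d=1, a=68
d=1 and a=2a₀=68 at k=2, so the next step gives (m, d) = (34, 34) again — its k=1 value — and the period has length 2.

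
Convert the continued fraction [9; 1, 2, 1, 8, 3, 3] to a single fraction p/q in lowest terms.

3527/362

Using pₖ = aₖpₖ₋₁ + pₖ₋₂ and qₖ = aₖqₖ₋₁ + qₖ₋₂:
  k=0: a=9, p=9, q=1
  k=1: a=1, p=10, q=1
  k=2: a=2, p=29, q=3
  k=3: a=1, p=39, q=4
  k=4: a=8, p=341, q=35
  k=5: a=3, p=1062, q=109
  k=6: a=3, p=3527, q=362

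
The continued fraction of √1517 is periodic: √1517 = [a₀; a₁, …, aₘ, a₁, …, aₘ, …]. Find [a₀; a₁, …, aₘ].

a₀ = ⌊√1517⌋ = 38.

[38; 1, 18, 2, 18, 1, 76]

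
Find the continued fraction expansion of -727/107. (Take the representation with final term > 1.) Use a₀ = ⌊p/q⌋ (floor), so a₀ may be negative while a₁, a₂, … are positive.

[-7; 4, 1, 6, 3]

-727 = -7×107 + 22
107 = 4×22 + 19
22 = 1×19 + 3
19 = 6×3 + 1
3 = 3×1 + 0  (stop)
So -727/107 = [-7; 4, 1, 6, 3].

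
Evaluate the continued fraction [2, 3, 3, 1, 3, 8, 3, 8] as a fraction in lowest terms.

24254/10517

Using pₖ = aₖpₖ₋₁ + pₖ₋₂ and qₖ = aₖqₖ₋₁ + qₖ₋₂:
  k=0: a=2, p=2, q=1
  k=1: a=3, p=7, q=3
  k=2: a=3, p=23, q=10
  k=3: a=1, p=30, q=13
  k=4: a=3, p=113, q=49
  k=5: a=8, p=934, q=405
  k=6: a=3, p=2915, q=1264
  k=7: a=8, p=24254, q=10517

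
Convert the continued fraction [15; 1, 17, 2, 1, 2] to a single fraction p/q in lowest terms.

Fold from the inside: start with 2/1.
  1 + 1/2 = 3/2
  2 + 2/3 = 8/3
  17 + 3/8 = 139/8
  1 + 8/139 = 147/139
  15 + 139/147 = 2344/147

2344/147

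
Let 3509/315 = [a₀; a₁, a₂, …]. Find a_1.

7

3509 = 11·315 + 44   →  a_0 = 11
315 = 7·44 + 7   →  a_1 = 7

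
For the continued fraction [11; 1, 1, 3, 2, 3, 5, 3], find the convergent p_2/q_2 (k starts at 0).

23/2

Using pₖ = aₖpₖ₋₁ + pₖ₋₂, qₖ = aₖqₖ₋₁ + qₖ₋₂ (with p₋₁=1, p₋₂=0, q₋₁=0, q₋₂=1):
  k=0: a=11, p=11, q=1
  k=1: a=1, p=12, q=1
  k=2: a=1, p=23, q=2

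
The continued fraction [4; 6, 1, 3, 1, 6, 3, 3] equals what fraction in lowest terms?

10003/2412

Fold from the inside: start with 3/1.
  3 + 1/3 = 10/3
  6 + 3/10 = 63/10
  1 + 10/63 = 73/63
  3 + 63/73 = 282/73
  1 + 73/282 = 355/282
  6 + 282/355 = 2412/355
  4 + 355/2412 = 10003/2412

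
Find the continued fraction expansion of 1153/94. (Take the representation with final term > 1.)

[12; 3, 1, 3, 6]

1153 = 12×94 + 25
94 = 3×25 + 19
25 = 1×19 + 6
19 = 3×6 + 1
6 = 6×1 + 0  (stop)
So 1153/94 = [12; 3, 1, 3, 6].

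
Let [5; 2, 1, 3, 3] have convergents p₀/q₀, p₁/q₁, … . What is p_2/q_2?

Using pₖ = aₖpₖ₋₁ + pₖ₋₂, qₖ = aₖqₖ₋₁ + qₖ₋₂ (with p₋₁=1, p₋₂=0, q₋₁=0, q₋₂=1):
  k=0: a=5, p=5, q=1
  k=1: a=2, p=11, q=2
  k=2: a=1, p=16, q=3

16/3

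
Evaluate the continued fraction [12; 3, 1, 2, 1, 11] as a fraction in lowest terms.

Fold from the inside: start with 11/1.
  1 + 1/11 = 12/11
  2 + 11/12 = 35/12
  1 + 12/35 = 47/35
  3 + 35/47 = 176/47
  12 + 47/176 = 2159/176

2159/176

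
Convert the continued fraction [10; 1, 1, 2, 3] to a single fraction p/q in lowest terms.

Using pₖ = aₖpₖ₋₁ + pₖ₋₂ and qₖ = aₖqₖ₋₁ + qₖ₋₂:
  k=0: a=10, p=10, q=1
  k=1: a=1, p=11, q=1
  k=2: a=1, p=21, q=2
  k=3: a=2, p=53, q=5
  k=4: a=3, p=180, q=17

180/17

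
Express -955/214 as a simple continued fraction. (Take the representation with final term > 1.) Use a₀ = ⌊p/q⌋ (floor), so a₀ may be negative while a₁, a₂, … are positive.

[-5; 1, 1, 6, 5, 3]

-955 = -5×214 + 115
214 = 1×115 + 99
115 = 1×99 + 16
99 = 6×16 + 3
16 = 5×3 + 1
3 = 3×1 + 0  (stop)
So -955/214 = [-5; 1, 1, 6, 5, 3].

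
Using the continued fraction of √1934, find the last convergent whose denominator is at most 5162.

√1934 = [43; 1, 42, 1, 86, …] (period length 4).
Convergents:
  p_0/q_0 = 43/1
  p_1/q_1 = 44/1
  p_2/q_2 = 1891/43
  p_3/q_3 = 1935/44
  p_4/q_4 = 168301/3827
  p_5/q_5 = 170236/3871
  p_6/q_6 = 7318213/166409
q_5 = 3871 ≤ 5162 < 166409 = q_6, so the answer is 170236/3871.

170236/3871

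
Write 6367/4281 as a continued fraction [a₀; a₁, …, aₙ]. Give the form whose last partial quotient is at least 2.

6367 = 1×4281 + 2086
4281 = 2×2086 + 109
2086 = 19×109 + 15
109 = 7×15 + 4
15 = 3×4 + 3
4 = 1×3 + 1
3 = 3×1 + 0  (stop)
So 6367/4281 = [1; 2, 19, 7, 3, 1, 3].

[1; 2, 19, 7, 3, 1, 3]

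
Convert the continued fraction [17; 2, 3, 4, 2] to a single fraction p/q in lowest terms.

1168/67

Fold from the inside: start with 2/1.
  4 + 1/2 = 9/2
  3 + 2/9 = 29/9
  2 + 9/29 = 67/29
  17 + 29/67 = 1168/67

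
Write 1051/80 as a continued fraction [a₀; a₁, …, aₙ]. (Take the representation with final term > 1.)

1051 = 13×80 + 11
80 = 7×11 + 3
11 = 3×3 + 2
3 = 1×2 + 1
2 = 2×1 + 0  (stop)
So 1051/80 = [13; 7, 3, 1, 2].

[13; 7, 3, 1, 2]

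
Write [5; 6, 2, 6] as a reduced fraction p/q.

Fold from the inside: start with 6/1.
  2 + 1/6 = 13/6
  6 + 6/13 = 84/13
  5 + 13/84 = 433/84

433/84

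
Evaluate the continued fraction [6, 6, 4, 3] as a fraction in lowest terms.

Using pₖ = aₖpₖ₋₁ + pₖ₋₂ and qₖ = aₖqₖ₋₁ + qₖ₋₂:
  k=0: a=6, p=6, q=1
  k=1: a=6, p=37, q=6
  k=2: a=4, p=154, q=25
  k=3: a=3, p=499, q=81

499/81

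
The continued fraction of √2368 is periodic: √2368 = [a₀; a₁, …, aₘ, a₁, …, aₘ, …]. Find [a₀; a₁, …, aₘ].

a₀ = ⌊√2368⌋ = 48.
With m₀=0, d₀=1 and mₖ₊₁ = dₖaₖ − mₖ, dₖ₊₁ = (n − mₖ₊₁²)/dₖ, aₖ₊₁ = ⌊(a₀+mₖ₊₁)/dₖ₊₁⌋:
  k=1: m=48, d=64, a=1
  k=2: m=16, d=33, a=1
  k=3: m=17, d=63, a=1
  k=4: m=46, d=4, a=23
  k=5: m=46, d=63, a=1
  k=6: m=17, d=33, a=1
  k=7: m=16, d=64, a=1
  k=8: m=48, d=1, a=96
d=1 and a=2a₀=96 at k=8, so the next step gives (m, d) = (48, 64) again — its k=1 value — and the period has length 8.

[48; 1, 1, 1, 23, 1, 1, 1, 96]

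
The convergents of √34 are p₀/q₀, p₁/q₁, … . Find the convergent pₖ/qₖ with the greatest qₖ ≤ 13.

√34 = [5; 1, 4, 1, 10, …] (period length 4).
Convergents:
  p_0/q_0 = 5/1
  p_1/q_1 = 6/1
  p_2/q_2 = 29/5
  p_3/q_3 = 35/6
  p_4/q_4 = 379/65
q_3 = 6 ≤ 13 < 65 = q_4, so the answer is 35/6.

35/6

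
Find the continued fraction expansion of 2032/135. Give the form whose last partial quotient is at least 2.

[15; 19, 3, 2]

2032 = 15·135 + 7
135 = 19·7 + 2
7 = 3·2 + 1
2 = 2·1 + 0  (stop)
So 2032/135 = [15; 19, 3, 2].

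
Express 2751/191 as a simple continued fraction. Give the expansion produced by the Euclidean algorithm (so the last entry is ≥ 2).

2751 = 14*191 + 77
191 = 2*77 + 37
77 = 2*37 + 3
37 = 12*3 + 1
3 = 3*1 + 0  (stop)
So 2751/191 = [14; 2, 2, 12, 3].

[14; 2, 2, 12, 3]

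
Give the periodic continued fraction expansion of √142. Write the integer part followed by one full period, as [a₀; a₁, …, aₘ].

a₀ = ⌊√142⌋ = 11.
With m₀=0, d₀=1 and mₖ₊₁ = dₖaₖ − mₖ, dₖ₊₁ = (n − mₖ₊₁²)/dₖ, aₖ₊₁ = ⌊(a₀+mₖ₊₁)/dₖ₊₁⌋:
  k=1: m=11, d=21, a=1
  k=2: m=10, d=2, a=10
  k=3: m=10, d=21, a=1
  k=4: m=11, d=1, a=22
d=1 and a=2a₀=22 at k=4, so the next step gives (m, d) = (11, 21) again — its k=1 value — and the period has length 4.

[11; 1, 10, 1, 22]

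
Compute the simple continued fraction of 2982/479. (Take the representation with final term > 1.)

[6; 4, 2, 3, 2, 1, 4]

2982 = 6×479 + 108
479 = 4×108 + 47
108 = 2×47 + 14
47 = 3×14 + 5
14 = 2×5 + 4
5 = 1×4 + 1
4 = 4×1 + 0  (stop)
So 2982/479 = [6; 4, 2, 3, 2, 1, 4].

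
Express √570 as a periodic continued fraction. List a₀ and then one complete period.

[23; 1, 6, 1, 46]

a₀ = ⌊√570⌋ = 23.
With m₀=0, d₀=1 and mₖ₊₁ = dₖaₖ − mₖ, dₖ₊₁ = (n − mₖ₊₁²)/dₖ, aₖ₊₁ = ⌊(a₀+mₖ₊₁)/dₖ₊₁⌋:
  k=1: m=23, d=41, a=1
  k=2: m=18, d=6, a=6
  k=3: m=18, d=41, a=1
  k=4: m=23, d=1, a=46
d=1 and a=2a₀=46 at k=4, so the next step gives (m, d) = (23, 41) again — its k=1 value — and the period has length 4.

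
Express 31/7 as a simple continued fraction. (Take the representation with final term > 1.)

31 = 4·7 + 3
7 = 2·3 + 1
3 = 3·1 + 0  (stop)
So 31/7 = [4; 2, 3].

[4; 2, 3]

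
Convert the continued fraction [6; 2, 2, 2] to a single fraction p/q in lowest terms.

77/12

Fold from the inside: start with 2/1.
  2 + 1/2 = 5/2
  2 + 2/5 = 12/5
  6 + 5/12 = 77/12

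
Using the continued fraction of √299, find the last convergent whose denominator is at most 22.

121/7

√299 = [17; 3, 2, 3, 34, …] (period length 4).
Convergents:
  p_0/q_0 = 17/1
  p_1/q_1 = 52/3
  p_2/q_2 = 121/7
  p_3/q_3 = 415/24
q_2 = 7 ≤ 22 < 24 = q_3, so the answer is 121/7.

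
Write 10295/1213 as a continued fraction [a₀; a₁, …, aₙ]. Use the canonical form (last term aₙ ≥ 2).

[8; 2, 19, 15, 2]

10295 = 8*1213 + 591
1213 = 2*591 + 31
591 = 19*31 + 2
31 = 15*2 + 1
2 = 2*1 + 0  (stop)
So 10295/1213 = [8; 2, 19, 15, 2].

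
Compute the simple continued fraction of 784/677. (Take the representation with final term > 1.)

[1; 6, 3, 17, 2]

784 = 1*677 + 107
677 = 6*107 + 35
107 = 3*35 + 2
35 = 17*2 + 1
2 = 2*1 + 0  (stop)
So 784/677 = [1; 6, 3, 17, 2].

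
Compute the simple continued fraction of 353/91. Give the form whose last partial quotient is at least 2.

353 = 3*91 + 80
91 = 1*80 + 11
80 = 7*11 + 3
11 = 3*3 + 2
3 = 1*2 + 1
2 = 2*1 + 0  (stop)
So 353/91 = [3; 1, 7, 3, 1, 2].

[3; 1, 7, 3, 1, 2]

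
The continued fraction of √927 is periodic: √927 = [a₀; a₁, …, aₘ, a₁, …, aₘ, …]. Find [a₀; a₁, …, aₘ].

a₀ = ⌊√927⌋ = 30.
With m₀=0, d₀=1 and mₖ₊₁ = dₖaₖ − mₖ, dₖ₊₁ = (n − mₖ₊₁²)/dₖ, aₖ₊₁ = ⌊(a₀+mₖ₊₁)/dₖ₊₁⌋:
  k=1: m=30, d=27, a=2
  k=2: m=24, d=13, a=4
  k=3: m=28, d=11, a=5
  k=4: m=27, d=18, a=3
  k=5: m=27, d=11, a=5
  k=6: m=28, d=13, a=4
  k=7: m=24, d=27, a=2
  k=8: m=30, d=1, a=60
d=1 and a=2a₀=60 at k=8, so the next step gives (m, d) = (30, 27) again — its k=1 value — and the period has length 8.

[30; 2, 4, 5, 3, 5, 4, 2, 60]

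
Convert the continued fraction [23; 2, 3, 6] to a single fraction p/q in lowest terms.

Fold from the inside: start with 6/1.
  3 + 1/6 = 19/6
  2 + 6/19 = 44/19
  23 + 19/44 = 1031/44

1031/44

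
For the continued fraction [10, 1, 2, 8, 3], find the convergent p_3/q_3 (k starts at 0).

Using pₖ = aₖpₖ₋₁ + pₖ₋₂, qₖ = aₖqₖ₋₁ + qₖ₋₂ (with p₋₁=1, p₋₂=0, q₋₁=0, q₋₂=1):
  k=0: a=10, p=10, q=1
  k=1: a=1, p=11, q=1
  k=2: a=2, p=32, q=3
  k=3: a=8, p=267, q=25

267/25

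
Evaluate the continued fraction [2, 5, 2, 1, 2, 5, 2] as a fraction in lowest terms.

Fold from the inside: start with 2/1.
  5 + 1/2 = 11/2
  2 + 2/11 = 24/11
  1 + 11/24 = 35/24
  2 + 24/35 = 94/35
  5 + 35/94 = 505/94
  2 + 94/505 = 1104/505

1104/505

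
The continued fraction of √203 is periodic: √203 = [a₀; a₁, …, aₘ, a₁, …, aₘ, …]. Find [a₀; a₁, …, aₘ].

[14; 4, 28]

a₀ = ⌊√203⌋ = 14.
With m₀=0, d₀=1 and mₖ₊₁ = dₖaₖ − mₖ, dₖ₊₁ = (n − mₖ₊₁²)/dₖ, aₖ₊₁ = ⌊(a₀+mₖ₊₁)/dₖ₊₁⌋:
  k=1: m=14, d=7, a=4
  k=2: m=14, d=1, a=28
d=1 and a=2a₀=28 at k=2, so the next step gives (m, d) = (14, 7) again — its k=1 value — and the period has length 2.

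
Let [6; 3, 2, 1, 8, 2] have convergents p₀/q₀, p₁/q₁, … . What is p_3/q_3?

63/10

Using pₖ = aₖpₖ₋₁ + pₖ₋₂, qₖ = aₖqₖ₋₁ + qₖ₋₂ (with p₋₁=1, p₋₂=0, q₋₁=0, q₋₂=1):
  k=0: a=6, p=6, q=1
  k=1: a=3, p=19, q=3
  k=2: a=2, p=44, q=7
  k=3: a=1, p=63, q=10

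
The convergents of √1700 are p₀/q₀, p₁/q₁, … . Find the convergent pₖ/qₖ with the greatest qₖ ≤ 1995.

33191/805

√1700 = [41; 4, 3, 20, 3, 4, 82, …] (period length 6).
Convergents:
  p_0/q_0 = 41/1
  p_1/q_1 = 165/4
  p_2/q_2 = 536/13
  p_3/q_3 = 10885/264
  p_4/q_4 = 33191/805
  p_5/q_5 = 143649/3484
q_4 = 805 ≤ 1995 < 3484 = q_5, so the answer is 33191/805.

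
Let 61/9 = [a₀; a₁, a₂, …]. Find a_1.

1

61 = 6·9 + 7   →  a_0 = 6
9 = 1·7 + 2   →  a_1 = 1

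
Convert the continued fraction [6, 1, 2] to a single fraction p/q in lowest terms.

Using pₖ = aₖpₖ₋₁ + pₖ₋₂ and qₖ = aₖqₖ₋₁ + qₖ₋₂:
  k=0: a=6, p=6, q=1
  k=1: a=1, p=7, q=1
  k=2: a=2, p=20, q=3

20/3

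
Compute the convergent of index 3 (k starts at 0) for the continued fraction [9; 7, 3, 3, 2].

Using pₖ = aₖpₖ₋₁ + pₖ₋₂, qₖ = aₖqₖ₋₁ + qₖ₋₂ (with p₋₁=1, p₋₂=0, q₋₁=0, q₋₂=1):
  k=0: a=9, p=9, q=1
  k=1: a=7, p=64, q=7
  k=2: a=3, p=201, q=22
  k=3: a=3, p=667, q=73

667/73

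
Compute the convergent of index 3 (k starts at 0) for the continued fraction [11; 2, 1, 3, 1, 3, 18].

Using pₖ = aₖpₖ₋₁ + pₖ₋₂, qₖ = aₖqₖ₋₁ + qₖ₋₂ (with p₋₁=1, p₋₂=0, q₋₁=0, q₋₂=1):
  k=0: a=11, p=11, q=1
  k=1: a=2, p=23, q=2
  k=2: a=1, p=34, q=3
  k=3: a=3, p=125, q=11

125/11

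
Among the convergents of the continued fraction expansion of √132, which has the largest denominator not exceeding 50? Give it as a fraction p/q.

517/45

√132 = [11; 2, 22, …] (period length 2).
Convergents:
  p_0/q_0 = 11/1
  p_1/q_1 = 23/2
  p_2/q_2 = 517/45
  p_3/q_3 = 1057/92
q_2 = 45 ≤ 50 < 92 = q_3, so the answer is 517/45.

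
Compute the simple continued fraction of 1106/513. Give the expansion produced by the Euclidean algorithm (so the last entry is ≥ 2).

[2; 6, 2, 2, 2, 1, 4]

1106 = 2·513 + 80
513 = 6·80 + 33
80 = 2·33 + 14
33 = 2·14 + 5
14 = 2·5 + 4
5 = 1·4 + 1
4 = 4·1 + 0  (stop)
So 1106/513 = [2; 6, 2, 2, 2, 1, 4].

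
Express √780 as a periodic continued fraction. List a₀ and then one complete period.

[27; 1, 12, 1, 54]

a₀ = ⌊√780⌋ = 27.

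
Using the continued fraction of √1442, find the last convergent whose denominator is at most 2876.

√1442 = [37; 1, 36, 1, 74, …] (period length 4).
Convergents:
  p_0/q_0 = 37/1
  p_1/q_1 = 38/1
  p_2/q_2 = 1405/37
  p_3/q_3 = 1443/38
  p_4/q_4 = 108187/2849
  p_5/q_5 = 109630/2887
q_4 = 2849 ≤ 2876 < 2887 = q_5, so the answer is 108187/2849.

108187/2849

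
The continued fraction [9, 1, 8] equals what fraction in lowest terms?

89/9

Fold from the inside: start with 8/1.
  1 + 1/8 = 9/8
  9 + 8/9 = 89/9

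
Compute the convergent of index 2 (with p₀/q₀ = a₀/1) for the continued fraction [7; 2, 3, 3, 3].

Using pₖ = aₖpₖ₋₁ + pₖ₋₂, qₖ = aₖqₖ₋₁ + qₖ₋₂ (with p₋₁=1, p₋₂=0, q₋₁=0, q₋₂=1):
  k=0: a=7, p=7, q=1
  k=1: a=2, p=15, q=2
  k=2: a=3, p=52, q=7

52/7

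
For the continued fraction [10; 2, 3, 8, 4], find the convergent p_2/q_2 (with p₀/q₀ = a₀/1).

Using pₖ = aₖpₖ₋₁ + pₖ₋₂, qₖ = aₖqₖ₋₁ + qₖ₋₂ (with p₋₁=1, p₋₂=0, q₋₁=0, q₋₂=1):
  k=0: a=10, p=10, q=1
  k=1: a=2, p=21, q=2
  k=2: a=3, p=73, q=7

73/7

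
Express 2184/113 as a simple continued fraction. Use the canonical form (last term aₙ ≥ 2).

2184 = 19×113 + 37
113 = 3×37 + 2
37 = 18×2 + 1
2 = 2×1 + 0  (stop)
So 2184/113 = [19; 3, 18, 2].

[19; 3, 18, 2]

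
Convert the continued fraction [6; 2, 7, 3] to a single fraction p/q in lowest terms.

304/47

Fold from the inside: start with 3/1.
  7 + 1/3 = 22/3
  2 + 3/22 = 47/22
  6 + 22/47 = 304/47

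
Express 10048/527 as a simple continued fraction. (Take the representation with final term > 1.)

[19; 15, 17, 2]

10048 = 19*527 + 35
527 = 15*35 + 2
35 = 17*2 + 1
2 = 2*1 + 0  (stop)
So 10048/527 = [19; 15, 17, 2].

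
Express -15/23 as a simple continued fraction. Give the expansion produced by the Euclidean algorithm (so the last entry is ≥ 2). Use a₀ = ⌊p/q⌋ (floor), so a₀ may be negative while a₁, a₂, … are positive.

[-1; 2, 1, 7]

-15 = -1*23 + 8
23 = 2*8 + 7
8 = 1*7 + 1
7 = 7*1 + 0  (stop)
So -15/23 = [-1; 2, 1, 7].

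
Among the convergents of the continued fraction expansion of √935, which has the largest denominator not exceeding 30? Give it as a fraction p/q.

√935 = [30; 1, 1, 2, 1, 2, 1, 1, 60, …] (period length 8).
Convergents:
  p_0/q_0 = 30/1
  p_1/q_1 = 31/1
  p_2/q_2 = 61/2
  p_3/q_3 = 153/5
  p_4/q_4 = 214/7
  p_5/q_5 = 581/19
  p_6/q_6 = 795/26
  p_7/q_7 = 1376/45
q_6 = 26 ≤ 30 < 45 = q_7, so the answer is 795/26.

795/26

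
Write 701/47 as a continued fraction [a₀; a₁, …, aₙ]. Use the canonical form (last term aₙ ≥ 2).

701 = 14·47 + 43
47 = 1·43 + 4
43 = 10·4 + 3
4 = 1·3 + 1
3 = 3·1 + 0  (stop)
So 701/47 = [14; 1, 10, 1, 3].

[14; 1, 10, 1, 3]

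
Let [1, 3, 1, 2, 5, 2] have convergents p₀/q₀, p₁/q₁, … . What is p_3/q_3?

Using pₖ = aₖpₖ₋₁ + pₖ₋₂, qₖ = aₖqₖ₋₁ + qₖ₋₂ (with p₋₁=1, p₋₂=0, q₋₁=0, q₋₂=1):
  k=0: a=1, p=1, q=1
  k=1: a=3, p=4, q=3
  k=2: a=1, p=5, q=4
  k=3: a=2, p=14, q=11

14/11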